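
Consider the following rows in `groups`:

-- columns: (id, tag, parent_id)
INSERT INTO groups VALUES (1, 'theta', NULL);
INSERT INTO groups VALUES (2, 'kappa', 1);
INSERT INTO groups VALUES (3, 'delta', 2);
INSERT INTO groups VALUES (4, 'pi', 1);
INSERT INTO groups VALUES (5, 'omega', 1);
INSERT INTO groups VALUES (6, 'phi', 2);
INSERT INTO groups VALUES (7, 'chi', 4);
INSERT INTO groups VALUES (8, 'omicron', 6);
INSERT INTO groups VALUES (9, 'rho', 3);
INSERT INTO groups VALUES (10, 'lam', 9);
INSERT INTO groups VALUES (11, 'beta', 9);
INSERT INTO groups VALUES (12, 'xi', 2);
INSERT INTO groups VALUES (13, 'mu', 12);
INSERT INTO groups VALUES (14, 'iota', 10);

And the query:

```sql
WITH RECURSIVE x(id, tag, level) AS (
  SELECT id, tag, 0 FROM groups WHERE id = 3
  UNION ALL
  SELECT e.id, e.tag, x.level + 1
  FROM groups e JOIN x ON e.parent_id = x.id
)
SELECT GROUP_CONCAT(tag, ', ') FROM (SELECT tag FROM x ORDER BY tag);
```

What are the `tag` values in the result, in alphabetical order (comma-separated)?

beta, delta, iota, lam, rho

Base: id=3 (delta) at level 0.
Iteration 1: rows with parent_id in {3} -> rho (id 9, level 1).
Iteration 2: rows with parent_id in {9} -> lam (id 10, level 2), beta (id 11, level 2).
Iteration 3: rows with parent_id in {10,11} -> iota (id 14, level 3).
Iteration 4: no rows with parent_id in {14}; recursion stops.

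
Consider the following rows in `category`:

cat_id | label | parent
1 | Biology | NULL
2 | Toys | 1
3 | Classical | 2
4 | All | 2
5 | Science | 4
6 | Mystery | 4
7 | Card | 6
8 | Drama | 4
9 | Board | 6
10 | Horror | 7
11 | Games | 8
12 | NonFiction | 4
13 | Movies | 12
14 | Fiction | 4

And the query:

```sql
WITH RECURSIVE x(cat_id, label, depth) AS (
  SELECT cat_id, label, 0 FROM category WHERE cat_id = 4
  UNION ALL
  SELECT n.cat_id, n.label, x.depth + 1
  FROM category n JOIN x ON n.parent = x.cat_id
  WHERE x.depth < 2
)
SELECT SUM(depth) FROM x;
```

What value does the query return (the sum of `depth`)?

Base: cat_id=4 (All) at depth 0.
Iteration 1: rows with parent in {4} -> Science (id 5, depth 1), Mystery (id 6, depth 1), Drama (id 8, depth 1), NonFiction (id 12, depth 1), Fiction (id 14, depth 1).
Iteration 2: rows with parent in {5,6,8,12,14} -> Card (id 7, depth 2), Board (id 9, depth 2), Games (id 11, depth 2), Movies (id 13, depth 2).
Iteration 3: depth < 2 fails for all current rows; recursion stops.
SUM(depth) = 0 + 1 + 1 + 1 + 1 + 1 + 2 + 2 + 2 + 2 = 13.

13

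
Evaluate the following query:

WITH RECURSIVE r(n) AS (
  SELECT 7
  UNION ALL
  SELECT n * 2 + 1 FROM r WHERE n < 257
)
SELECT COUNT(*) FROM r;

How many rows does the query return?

Base: n=7.
Iteration 1: 7 < 257 holds -> n = 7 * 2 + 1 = 15.
Iteration 2: 15 < 257 holds -> n = 15 * 2 + 1 = 31.
Iteration 3: 31 < 257 holds -> n = 31 * 2 + 1 = 63.
Iteration 4: 63 < 257 holds -> n = 63 * 2 + 1 = 127.
Iteration 5: 127 < 257 holds -> n = 127 * 2 + 1 = 255.
Iteration 6: 255 < 257 holds -> n = 255 * 2 + 1 = 511.
Iteration 7: 511 < 257 fails; recursion stops.
Total rows emitted: 7.

7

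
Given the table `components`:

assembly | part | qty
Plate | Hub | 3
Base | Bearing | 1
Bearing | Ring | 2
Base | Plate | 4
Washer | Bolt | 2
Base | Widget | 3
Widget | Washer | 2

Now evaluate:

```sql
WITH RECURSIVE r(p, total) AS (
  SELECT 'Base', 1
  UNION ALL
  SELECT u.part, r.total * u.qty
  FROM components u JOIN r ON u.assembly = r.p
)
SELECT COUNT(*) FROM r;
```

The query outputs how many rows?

Base: (Base, total=1).
Iteration 1: components of {Base} -> Bearing = 1*1 = 1, Plate = 1*4 = 4, Widget = 1*3 = 3.
Iteration 2: components of {Bearing,Plate,Widget} -> Hub = 4*3 = 12, Ring = 1*2 = 2, Washer = 3*2 = 6.
Iteration 3: components of {Hub,Ring,Washer} -> Bolt = 6*2 = 12.
Iteration 4: no further components; recursion stops.
Total rows emitted: 8.

8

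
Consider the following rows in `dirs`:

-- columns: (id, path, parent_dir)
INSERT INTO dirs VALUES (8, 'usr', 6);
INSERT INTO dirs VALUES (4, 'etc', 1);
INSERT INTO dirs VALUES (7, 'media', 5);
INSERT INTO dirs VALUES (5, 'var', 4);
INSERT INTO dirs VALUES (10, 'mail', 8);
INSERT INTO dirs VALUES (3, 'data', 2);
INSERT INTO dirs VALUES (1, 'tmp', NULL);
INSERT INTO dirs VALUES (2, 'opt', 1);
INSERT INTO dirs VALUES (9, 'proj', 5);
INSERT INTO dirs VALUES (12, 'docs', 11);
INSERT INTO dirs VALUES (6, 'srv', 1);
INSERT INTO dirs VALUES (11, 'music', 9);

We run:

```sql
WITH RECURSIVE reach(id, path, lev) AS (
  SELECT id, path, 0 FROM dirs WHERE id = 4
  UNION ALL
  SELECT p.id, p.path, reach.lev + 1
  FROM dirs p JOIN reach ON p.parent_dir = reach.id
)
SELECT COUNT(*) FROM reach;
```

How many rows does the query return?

Base: id=4 (etc) at lev 0.
Iteration 1: rows with parent_dir in {4} -> var (id 5, lev 1).
Iteration 2: rows with parent_dir in {5} -> media (id 7, lev 2), proj (id 9, lev 2).
Iteration 3: rows with parent_dir in {7,9} -> music (id 11, lev 3).
Iteration 4: rows with parent_dir in {11} -> docs (id 12, lev 4).
Iteration 5: no rows with parent_dir in {12}; recursion stops.
Total rows emitted: 6.

6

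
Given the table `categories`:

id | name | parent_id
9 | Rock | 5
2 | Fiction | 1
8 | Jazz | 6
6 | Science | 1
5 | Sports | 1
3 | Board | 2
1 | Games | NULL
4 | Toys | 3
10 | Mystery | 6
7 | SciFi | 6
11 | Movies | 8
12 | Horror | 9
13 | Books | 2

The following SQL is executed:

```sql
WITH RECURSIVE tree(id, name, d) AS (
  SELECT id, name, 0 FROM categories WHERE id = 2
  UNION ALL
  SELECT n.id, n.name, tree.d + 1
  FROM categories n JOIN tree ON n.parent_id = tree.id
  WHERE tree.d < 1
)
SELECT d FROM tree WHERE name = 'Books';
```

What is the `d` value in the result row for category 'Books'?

1

Base: id=2 (Fiction) at d 0.
Iteration 1: rows with parent_id in {2} -> Board (id 3, d 1), Books (id 13, d 1).
Iteration 2: d < 1 fails for all current rows; recursion stops.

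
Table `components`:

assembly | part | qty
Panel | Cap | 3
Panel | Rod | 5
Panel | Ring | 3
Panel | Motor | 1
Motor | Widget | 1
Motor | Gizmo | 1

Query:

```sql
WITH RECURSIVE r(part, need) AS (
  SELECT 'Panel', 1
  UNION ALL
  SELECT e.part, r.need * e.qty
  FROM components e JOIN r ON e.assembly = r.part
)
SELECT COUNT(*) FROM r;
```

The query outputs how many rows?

Base: (Panel, need=1).
Iteration 1: components of {Panel} -> Cap = 1*3 = 3, Motor = 1*1 = 1, Ring = 1*3 = 3, Rod = 1*5 = 5.
Iteration 2: components of {Cap,Motor,Ring,Rod} -> Gizmo = 1*1 = 1, Widget = 1*1 = 1.
Iteration 3: no further components; recursion stops.
Total rows emitted: 7.

7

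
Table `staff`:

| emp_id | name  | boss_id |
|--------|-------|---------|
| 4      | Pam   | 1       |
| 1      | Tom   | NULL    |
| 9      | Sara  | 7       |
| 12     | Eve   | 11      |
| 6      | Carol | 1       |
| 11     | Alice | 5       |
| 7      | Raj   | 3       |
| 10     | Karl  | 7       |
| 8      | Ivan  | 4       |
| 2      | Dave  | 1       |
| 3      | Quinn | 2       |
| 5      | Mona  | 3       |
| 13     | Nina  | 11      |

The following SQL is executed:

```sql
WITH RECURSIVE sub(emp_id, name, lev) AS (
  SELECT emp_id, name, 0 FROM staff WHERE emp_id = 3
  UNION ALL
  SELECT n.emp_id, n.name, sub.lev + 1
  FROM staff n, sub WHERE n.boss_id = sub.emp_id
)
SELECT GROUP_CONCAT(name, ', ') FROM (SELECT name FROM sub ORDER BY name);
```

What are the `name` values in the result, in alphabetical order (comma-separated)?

Alice, Eve, Karl, Mona, Nina, Quinn, Raj, Sara

Base: emp_id=3 (Quinn) at lev 0.
Iteration 1: rows with boss_id in {3} -> Mona (id 5, lev 1), Raj (id 7, lev 1).
Iteration 2: rows with boss_id in {5,7} -> Sara (id 9, lev 2), Karl (id 10, lev 2), Alice (id 11, lev 2).
Iteration 3: rows with boss_id in {9,10,11} -> Eve (id 12, lev 3), Nina (id 13, lev 3).
Iteration 4: no rows with boss_id in {12,13}; recursion stops.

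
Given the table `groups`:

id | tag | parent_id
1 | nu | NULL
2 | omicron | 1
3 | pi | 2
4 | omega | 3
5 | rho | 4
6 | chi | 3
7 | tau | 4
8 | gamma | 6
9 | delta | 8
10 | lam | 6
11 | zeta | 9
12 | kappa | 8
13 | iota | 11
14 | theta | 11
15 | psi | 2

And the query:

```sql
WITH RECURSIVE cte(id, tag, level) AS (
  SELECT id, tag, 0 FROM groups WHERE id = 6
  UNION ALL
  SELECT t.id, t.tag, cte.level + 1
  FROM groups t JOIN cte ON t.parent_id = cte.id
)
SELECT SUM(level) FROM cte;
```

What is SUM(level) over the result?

17

Base: id=6 (chi) at level 0.
Iteration 1: rows with parent_id in {6} -> gamma (id 8, level 1), lam (id 10, level 1).
Iteration 2: rows with parent_id in {8,10} -> delta (id 9, level 2), kappa (id 12, level 2).
Iteration 3: rows with parent_id in {9,12} -> zeta (id 11, level 3).
Iteration 4: rows with parent_id in {11} -> iota (id 13, level 4), theta (id 14, level 4).
Iteration 5: no rows with parent_id in {13,14}; recursion stops.
SUM(level) = 0 + 1 + 1 + 2 + 2 + 3 + 4 + 4 = 17.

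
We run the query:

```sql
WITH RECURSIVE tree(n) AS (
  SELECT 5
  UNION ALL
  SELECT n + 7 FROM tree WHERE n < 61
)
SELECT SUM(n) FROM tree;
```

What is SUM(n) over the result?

Base: n=5.
Iteration 1: 5 < 61 holds -> n = 5 + 7 = 12.
Iteration 2: 12 < 61 holds -> n = 12 + 7 = 19.
Iteration 3: 19 < 61 holds -> n = 19 + 7 = 26.
Iteration 4: 26 < 61 holds -> n = 26 + 7 = 33.
Iteration 5: 33 < 61 holds -> n = 33 + 7 = 40.
Iteration 6: 40 < 61 holds -> n = 40 + 7 = 47.
Iteration 7: 47 < 61 holds -> n = 47 + 7 = 54.
Iteration 8: 54 < 61 holds -> n = 54 + 7 = 61.
Iteration 9: 61 < 61 fails; recursion stops.
SUM(n) = 5 + 12 + 19 + 26 + 33 + 40 + 47 + 54 + 61 = 297.

297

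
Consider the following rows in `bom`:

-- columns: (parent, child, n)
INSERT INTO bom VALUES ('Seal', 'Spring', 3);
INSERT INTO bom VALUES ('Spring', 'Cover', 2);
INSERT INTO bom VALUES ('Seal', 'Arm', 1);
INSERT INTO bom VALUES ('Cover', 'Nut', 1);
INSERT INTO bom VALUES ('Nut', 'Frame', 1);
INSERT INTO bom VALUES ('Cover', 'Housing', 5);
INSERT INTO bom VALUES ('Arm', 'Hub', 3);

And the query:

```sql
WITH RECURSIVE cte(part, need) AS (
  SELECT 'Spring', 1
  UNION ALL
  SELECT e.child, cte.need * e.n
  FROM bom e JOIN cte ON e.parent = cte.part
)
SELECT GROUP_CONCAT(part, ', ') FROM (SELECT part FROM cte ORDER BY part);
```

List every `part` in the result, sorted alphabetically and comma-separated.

Base: (Spring, need=1).
Iteration 1: components of {Spring} -> Cover = 1*2 = 2.
Iteration 2: components of {Cover} -> Housing = 2*5 = 10, Nut = 2*1 = 2.
Iteration 3: components of {Housing,Nut} -> Frame = 2*1 = 2.
Iteration 4: no further components; recursion stops.

Cover, Frame, Housing, Nut, Spring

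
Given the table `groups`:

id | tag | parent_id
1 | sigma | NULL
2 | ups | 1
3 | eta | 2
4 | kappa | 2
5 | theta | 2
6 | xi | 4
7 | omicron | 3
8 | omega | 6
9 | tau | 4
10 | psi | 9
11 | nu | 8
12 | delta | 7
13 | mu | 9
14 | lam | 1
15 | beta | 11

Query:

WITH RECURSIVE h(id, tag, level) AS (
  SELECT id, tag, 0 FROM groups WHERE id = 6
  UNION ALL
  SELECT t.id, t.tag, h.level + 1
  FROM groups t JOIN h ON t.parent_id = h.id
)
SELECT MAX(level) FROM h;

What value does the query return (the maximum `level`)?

3

Base: id=6 (xi) at level 0.
Iteration 1: rows with parent_id in {6} -> omega (id 8, level 1).
Iteration 2: rows with parent_id in {8} -> nu (id 11, level 2).
Iteration 3: rows with parent_id in {11} -> beta (id 15, level 3).
Iteration 4: no rows with parent_id in {15}; recursion stops.
level values: 0, 1, 2, 3; the maximum is 3.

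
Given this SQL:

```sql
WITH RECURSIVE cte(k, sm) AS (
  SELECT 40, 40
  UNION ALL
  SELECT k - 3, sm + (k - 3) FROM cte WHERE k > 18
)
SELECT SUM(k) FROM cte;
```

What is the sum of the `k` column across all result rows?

252

Base: k=40, sm=40.
Iteration 1: 40 > 18 holds -> k = 40 - 3 = 37, sm = 40 + 37 = 77.
Iteration 2: 37 > 18 holds -> k = 37 - 3 = 34, sm = 77 + 34 = 111.
Iteration 3: 34 > 18 holds -> k = 34 - 3 = 31, sm = 111 + 31 = 142.
Iteration 4: 31 > 18 holds -> k = 31 - 3 = 28, sm = 142 + 28 = 170.
Iteration 5: 28 > 18 holds -> k = 28 - 3 = 25, sm = 170 + 25 = 195.
Iteration 6: 25 > 18 holds -> k = 25 - 3 = 22, sm = 195 + 22 = 217.
Iteration 7: 22 > 18 holds -> k = 22 - 3 = 19, sm = 217 + 19 = 236.
Iteration 8: 19 > 18 holds -> k = 19 - 3 = 16, sm = 236 + 16 = 252.
Iteration 9: 16 > 18 fails; recursion stops.
SUM(k) = 40 + 37 + 34 + 31 + 28 + 25 + 22 + 19 + 16 = 252.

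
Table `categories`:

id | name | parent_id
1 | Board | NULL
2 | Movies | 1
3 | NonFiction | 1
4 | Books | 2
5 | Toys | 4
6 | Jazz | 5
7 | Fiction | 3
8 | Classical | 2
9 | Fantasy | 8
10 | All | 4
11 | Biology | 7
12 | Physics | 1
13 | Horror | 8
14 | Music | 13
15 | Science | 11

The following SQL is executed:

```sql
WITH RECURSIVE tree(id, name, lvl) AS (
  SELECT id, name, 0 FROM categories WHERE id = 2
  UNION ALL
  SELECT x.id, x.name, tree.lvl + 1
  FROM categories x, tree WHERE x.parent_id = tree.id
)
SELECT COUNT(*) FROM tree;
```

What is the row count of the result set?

9

Base: id=2 (Movies) at lvl 0.
Iteration 1: rows with parent_id in {2} -> Books (id 4, lvl 1), Classical (id 8, lvl 1).
Iteration 2: rows with parent_id in {4,8} -> Toys (id 5, lvl 2), Fantasy (id 9, lvl 2), All (id 10, lvl 2), Horror (id 13, lvl 2).
Iteration 3: rows with parent_id in {5,9,10,13} -> Jazz (id 6, lvl 3), Music (id 14, lvl 3).
Iteration 4: no rows with parent_id in {6,14}; recursion stops.
Total rows emitted: 9.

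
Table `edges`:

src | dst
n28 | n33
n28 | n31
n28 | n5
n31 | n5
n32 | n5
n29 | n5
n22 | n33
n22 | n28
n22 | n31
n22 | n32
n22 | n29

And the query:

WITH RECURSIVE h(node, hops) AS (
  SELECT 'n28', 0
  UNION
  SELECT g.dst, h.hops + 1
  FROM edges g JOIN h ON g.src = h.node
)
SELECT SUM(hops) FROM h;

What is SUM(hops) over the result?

Base: (n28, hops=0).
Iteration 1: edges from {n28} -> (n31, hops=1), (n33, hops=1), (n5, hops=1).
Iteration 2: edges from {n31,n33,n5} -> (n5, hops=2).
Iteration 3: no outgoing edges from {n5}; recursion stops.
SUM(hops) = 0 + 1 + 1 + 1 + 2 = 5.

5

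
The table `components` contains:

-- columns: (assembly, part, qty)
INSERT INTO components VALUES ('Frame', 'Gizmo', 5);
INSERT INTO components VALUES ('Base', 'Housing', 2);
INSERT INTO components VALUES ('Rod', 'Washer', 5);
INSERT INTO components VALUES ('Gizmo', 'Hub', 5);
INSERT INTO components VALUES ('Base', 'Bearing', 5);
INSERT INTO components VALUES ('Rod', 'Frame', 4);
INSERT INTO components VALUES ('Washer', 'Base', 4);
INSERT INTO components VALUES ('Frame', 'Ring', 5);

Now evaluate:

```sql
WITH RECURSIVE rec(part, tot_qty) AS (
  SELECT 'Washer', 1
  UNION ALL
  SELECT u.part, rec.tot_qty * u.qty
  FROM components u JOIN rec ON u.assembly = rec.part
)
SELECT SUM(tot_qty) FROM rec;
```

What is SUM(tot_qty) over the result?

33

Base: (Washer, tot_qty=1).
Iteration 1: components of {Washer} -> Base = 1*4 = 4.
Iteration 2: components of {Base} -> Bearing = 4*5 = 20, Housing = 4*2 = 8.
Iteration 3: no further components; recursion stops.
SUM(tot_qty) = 1 + 4 + 8 + 20 = 33.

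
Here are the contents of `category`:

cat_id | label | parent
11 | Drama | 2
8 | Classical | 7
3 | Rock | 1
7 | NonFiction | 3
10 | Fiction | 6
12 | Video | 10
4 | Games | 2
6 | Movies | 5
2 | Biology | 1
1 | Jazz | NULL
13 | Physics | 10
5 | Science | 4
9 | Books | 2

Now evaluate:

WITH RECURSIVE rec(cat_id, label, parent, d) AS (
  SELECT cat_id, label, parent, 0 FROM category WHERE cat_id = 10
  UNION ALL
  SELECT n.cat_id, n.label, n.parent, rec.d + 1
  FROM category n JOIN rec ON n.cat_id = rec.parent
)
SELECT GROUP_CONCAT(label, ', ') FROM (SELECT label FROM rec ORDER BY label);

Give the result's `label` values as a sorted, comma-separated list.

Biology, Fiction, Games, Jazz, Movies, Science

Base: cat_id=10 (Fiction), parent=6, d 0.
Iteration 1: join on cat_id=6 -> Movies (id 6, parent=5, d 1).
Iteration 2: join on cat_id=5 -> Science (id 5, parent=4, d 2).
Iteration 3: join on cat_id=4 -> Games (id 4, parent=2, d 3).
Iteration 4: join on cat_id=2 -> Biology (id 2, parent=1, d 4).
Iteration 5: join on cat_id=1 -> Jazz (id 1, parent=NULL, d 5).
Iteration 6: parent is NULL; no match; recursion stops.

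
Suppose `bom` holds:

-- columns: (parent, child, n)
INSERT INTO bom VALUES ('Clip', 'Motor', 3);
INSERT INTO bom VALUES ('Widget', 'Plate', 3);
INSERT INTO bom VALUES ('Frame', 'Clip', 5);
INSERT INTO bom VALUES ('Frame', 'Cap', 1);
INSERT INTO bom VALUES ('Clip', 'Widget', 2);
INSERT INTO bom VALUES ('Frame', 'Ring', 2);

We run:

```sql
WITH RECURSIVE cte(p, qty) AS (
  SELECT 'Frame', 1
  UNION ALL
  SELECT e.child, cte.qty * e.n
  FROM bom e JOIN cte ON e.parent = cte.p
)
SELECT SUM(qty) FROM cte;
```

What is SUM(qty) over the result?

64

Base: (Frame, qty=1).
Iteration 1: components of {Frame} -> Cap = 1*1 = 1, Clip = 1*5 = 5, Ring = 1*2 = 2.
Iteration 2: components of {Cap,Clip,Ring} -> Motor = 5*3 = 15, Widget = 5*2 = 10.
Iteration 3: components of {Motor,Widget} -> Plate = 10*3 = 30.
Iteration 4: no further components; recursion stops.
SUM(qty) = 1 + 2 + 5 + 1 + 10 + 15 + 30 = 64.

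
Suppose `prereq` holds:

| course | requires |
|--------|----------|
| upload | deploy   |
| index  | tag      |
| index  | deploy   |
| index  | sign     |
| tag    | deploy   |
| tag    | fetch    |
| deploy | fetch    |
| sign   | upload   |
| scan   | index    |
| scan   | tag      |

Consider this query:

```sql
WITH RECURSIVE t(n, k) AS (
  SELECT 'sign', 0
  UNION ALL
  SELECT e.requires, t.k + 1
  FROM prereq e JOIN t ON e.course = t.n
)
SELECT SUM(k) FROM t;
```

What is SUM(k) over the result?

6

Base: (sign, k=0).
Iteration 1: edges from {sign} -> (upload, k=1).
Iteration 2: edges from {upload} -> (deploy, k=2).
Iteration 3: edges from {deploy} -> (fetch, k=3).
Iteration 4: no outgoing edges from {fetch}; recursion stops.
SUM(k) = 0 + 1 + 2 + 3 = 6.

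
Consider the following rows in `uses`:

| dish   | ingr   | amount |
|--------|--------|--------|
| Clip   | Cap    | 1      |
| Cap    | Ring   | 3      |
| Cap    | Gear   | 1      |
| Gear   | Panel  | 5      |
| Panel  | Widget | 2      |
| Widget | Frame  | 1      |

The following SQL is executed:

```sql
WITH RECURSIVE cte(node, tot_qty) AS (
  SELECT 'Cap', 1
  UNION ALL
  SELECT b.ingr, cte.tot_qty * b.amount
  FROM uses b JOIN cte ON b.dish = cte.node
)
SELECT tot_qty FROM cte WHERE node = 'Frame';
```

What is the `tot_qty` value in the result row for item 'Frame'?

10

Base: (Cap, tot_qty=1).
Iteration 1: components of {Cap} -> Gear = 1*1 = 1, Ring = 1*3 = 3.
Iteration 2: components of {Gear,Ring} -> Panel = 1*5 = 5.
Iteration 3: components of {Panel} -> Widget = 5*2 = 10.
Iteration 4: components of {Widget} -> Frame = 10*1 = 10.
Iteration 5: no further components; recursion stops.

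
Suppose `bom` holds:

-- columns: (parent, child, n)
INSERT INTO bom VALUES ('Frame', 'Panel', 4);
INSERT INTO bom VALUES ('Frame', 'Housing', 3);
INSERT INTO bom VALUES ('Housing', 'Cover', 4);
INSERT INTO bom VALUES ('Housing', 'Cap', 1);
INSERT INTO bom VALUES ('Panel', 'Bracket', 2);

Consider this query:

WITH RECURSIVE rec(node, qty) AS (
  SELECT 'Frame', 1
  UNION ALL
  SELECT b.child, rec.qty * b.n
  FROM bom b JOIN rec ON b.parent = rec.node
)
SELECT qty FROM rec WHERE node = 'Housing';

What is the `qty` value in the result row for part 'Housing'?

Base: (Frame, qty=1).
Iteration 1: components of {Frame} -> Housing = 1*3 = 3, Panel = 1*4 = 4.
Iteration 2: components of {Housing,Panel} -> Bracket = 4*2 = 8, Cap = 3*1 = 3, Cover = 3*4 = 12.
Iteration 3: no further components; recursion stops.

3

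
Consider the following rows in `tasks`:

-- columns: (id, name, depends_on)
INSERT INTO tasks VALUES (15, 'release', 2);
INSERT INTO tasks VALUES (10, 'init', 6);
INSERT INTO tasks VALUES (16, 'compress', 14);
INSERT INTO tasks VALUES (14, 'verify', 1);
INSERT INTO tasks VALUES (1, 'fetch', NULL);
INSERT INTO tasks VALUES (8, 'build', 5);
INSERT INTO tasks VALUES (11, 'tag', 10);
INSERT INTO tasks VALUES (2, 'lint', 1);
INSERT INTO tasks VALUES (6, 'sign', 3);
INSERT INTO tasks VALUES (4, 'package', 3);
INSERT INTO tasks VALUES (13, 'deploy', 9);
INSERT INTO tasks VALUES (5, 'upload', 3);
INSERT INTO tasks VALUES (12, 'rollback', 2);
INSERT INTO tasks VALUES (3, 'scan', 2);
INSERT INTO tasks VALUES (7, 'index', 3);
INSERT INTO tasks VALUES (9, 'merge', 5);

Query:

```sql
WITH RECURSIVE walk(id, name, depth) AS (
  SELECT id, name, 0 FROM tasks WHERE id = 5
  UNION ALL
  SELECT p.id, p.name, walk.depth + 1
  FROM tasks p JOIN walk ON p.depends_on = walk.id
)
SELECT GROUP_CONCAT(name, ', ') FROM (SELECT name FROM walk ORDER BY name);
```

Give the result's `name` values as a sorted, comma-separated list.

Base: id=5 (upload) at depth 0.
Iteration 1: rows with depends_on in {5} -> build (id 8, depth 1), merge (id 9, depth 1).
Iteration 2: rows with depends_on in {8,9} -> deploy (id 13, depth 2).
Iteration 3: no rows with depends_on in {13}; recursion stops.

build, deploy, merge, upload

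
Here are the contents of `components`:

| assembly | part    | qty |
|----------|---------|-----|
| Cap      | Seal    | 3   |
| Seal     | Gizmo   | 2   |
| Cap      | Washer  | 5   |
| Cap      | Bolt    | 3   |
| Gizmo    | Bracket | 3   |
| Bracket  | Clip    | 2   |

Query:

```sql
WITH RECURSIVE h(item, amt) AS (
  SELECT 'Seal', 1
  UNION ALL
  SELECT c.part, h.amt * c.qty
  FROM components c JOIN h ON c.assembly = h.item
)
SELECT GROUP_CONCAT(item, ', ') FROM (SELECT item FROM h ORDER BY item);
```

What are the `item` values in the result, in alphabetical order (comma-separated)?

Base: (Seal, amt=1).
Iteration 1: components of {Seal} -> Gizmo = 1*2 = 2.
Iteration 2: components of {Gizmo} -> Bracket = 2*3 = 6.
Iteration 3: components of {Bracket} -> Clip = 6*2 = 12.
Iteration 4: no further components; recursion stops.

Bracket, Clip, Gizmo, Seal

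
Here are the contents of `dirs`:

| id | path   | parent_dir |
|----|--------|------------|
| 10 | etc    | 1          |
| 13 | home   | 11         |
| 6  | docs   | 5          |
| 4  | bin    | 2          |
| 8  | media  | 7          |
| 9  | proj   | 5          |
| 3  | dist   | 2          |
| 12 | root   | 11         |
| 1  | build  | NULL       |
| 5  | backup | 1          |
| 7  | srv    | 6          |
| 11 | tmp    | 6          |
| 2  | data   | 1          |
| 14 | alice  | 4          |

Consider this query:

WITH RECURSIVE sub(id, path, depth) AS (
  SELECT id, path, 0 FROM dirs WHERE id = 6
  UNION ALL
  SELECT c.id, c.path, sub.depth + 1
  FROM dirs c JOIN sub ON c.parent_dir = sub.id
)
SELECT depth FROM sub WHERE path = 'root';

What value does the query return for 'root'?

2

Base: id=6 (docs) at depth 0.
Iteration 1: rows with parent_dir in {6} -> srv (id 7, depth 1), tmp (id 11, depth 1).
Iteration 2: rows with parent_dir in {7,11} -> media (id 8, depth 2), root (id 12, depth 2), home (id 13, depth 2).
Iteration 3: no rows with parent_dir in {8,12,13}; recursion stops.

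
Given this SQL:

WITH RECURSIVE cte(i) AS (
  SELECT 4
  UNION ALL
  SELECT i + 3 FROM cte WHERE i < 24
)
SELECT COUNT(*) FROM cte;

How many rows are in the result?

8

Base: i=4.
Iteration 1: 4 < 24 holds -> i = 4 + 3 = 7.
Iteration 2: 7 < 24 holds -> i = 7 + 3 = 10.
Iteration 3: 10 < 24 holds -> i = 10 + 3 = 13.
Iteration 4: 13 < 24 holds -> i = 13 + 3 = 16.
Iteration 5: 16 < 24 holds -> i = 16 + 3 = 19.
Iteration 6: 19 < 24 holds -> i = 19 + 3 = 22.
Iteration 7: 22 < 24 holds -> i = 22 + 3 = 25.
Iteration 8: 25 < 24 fails; recursion stops.
Total rows emitted: 8.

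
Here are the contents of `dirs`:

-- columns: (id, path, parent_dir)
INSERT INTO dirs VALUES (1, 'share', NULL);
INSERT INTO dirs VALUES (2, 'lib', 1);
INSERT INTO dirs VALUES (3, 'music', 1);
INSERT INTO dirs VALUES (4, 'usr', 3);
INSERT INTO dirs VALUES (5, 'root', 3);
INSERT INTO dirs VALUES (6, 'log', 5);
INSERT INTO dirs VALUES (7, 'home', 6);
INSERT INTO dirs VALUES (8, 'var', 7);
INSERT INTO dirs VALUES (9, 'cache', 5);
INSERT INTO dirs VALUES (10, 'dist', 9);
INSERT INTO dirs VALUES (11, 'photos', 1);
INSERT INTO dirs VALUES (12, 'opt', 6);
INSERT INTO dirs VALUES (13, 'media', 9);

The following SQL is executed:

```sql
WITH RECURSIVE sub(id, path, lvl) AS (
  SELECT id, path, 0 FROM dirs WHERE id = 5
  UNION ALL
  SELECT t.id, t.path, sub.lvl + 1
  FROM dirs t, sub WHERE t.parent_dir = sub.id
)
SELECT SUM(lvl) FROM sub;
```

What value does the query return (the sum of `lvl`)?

Base: id=5 (root) at lvl 0.
Iteration 1: rows with parent_dir in {5} -> log (id 6, lvl 1), cache (id 9, lvl 1).
Iteration 2: rows with parent_dir in {6,9} -> home (id 7, lvl 2), dist (id 10, lvl 2), opt (id 12, lvl 2), media (id 13, lvl 2).
Iteration 3: rows with parent_dir in {7,10,12,13} -> var (id 8, lvl 3).
Iteration 4: no rows with parent_dir in {8}; recursion stops.
SUM(lvl) = 0 + 1 + 1 + 2 + 2 + 2 + 2 + 3 = 13.

13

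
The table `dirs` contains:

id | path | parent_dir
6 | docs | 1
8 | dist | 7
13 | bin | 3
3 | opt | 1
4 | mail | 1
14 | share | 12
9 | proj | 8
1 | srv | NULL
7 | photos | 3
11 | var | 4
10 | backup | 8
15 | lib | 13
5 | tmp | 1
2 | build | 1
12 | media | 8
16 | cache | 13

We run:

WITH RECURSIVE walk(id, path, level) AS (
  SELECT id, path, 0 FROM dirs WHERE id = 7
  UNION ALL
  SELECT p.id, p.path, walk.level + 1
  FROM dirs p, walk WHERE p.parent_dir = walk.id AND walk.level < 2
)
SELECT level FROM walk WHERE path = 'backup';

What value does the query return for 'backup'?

2

Base: id=7 (photos) at level 0.
Iteration 1: rows with parent_dir in {7} -> dist (id 8, level 1).
Iteration 2: rows with parent_dir in {8} -> proj (id 9, level 2), backup (id 10, level 2), media (id 12, level 2).
Iteration 3: level < 2 fails for all current rows; recursion stops.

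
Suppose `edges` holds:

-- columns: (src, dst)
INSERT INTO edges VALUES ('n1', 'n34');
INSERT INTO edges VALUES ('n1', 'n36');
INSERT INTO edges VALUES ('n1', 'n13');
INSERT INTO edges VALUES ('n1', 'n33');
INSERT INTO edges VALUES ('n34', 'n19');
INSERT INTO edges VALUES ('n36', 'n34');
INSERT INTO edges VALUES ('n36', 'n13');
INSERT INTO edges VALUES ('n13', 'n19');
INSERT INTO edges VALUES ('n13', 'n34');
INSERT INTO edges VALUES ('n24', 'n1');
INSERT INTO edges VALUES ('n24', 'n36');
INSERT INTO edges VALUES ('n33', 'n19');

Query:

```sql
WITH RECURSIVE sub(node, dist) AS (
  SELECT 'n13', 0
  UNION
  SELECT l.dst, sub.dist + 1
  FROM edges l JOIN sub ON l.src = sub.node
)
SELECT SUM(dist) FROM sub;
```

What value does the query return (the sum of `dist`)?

4

Base: (n13, dist=0).
Iteration 1: edges from {n13} -> (n19, dist=1), (n34, dist=1).
Iteration 2: edges from {n19,n34} -> (n19, dist=2).
Iteration 3: no outgoing edges from {n19}; recursion stops.
SUM(dist) = 0 + 1 + 1 + 2 = 4.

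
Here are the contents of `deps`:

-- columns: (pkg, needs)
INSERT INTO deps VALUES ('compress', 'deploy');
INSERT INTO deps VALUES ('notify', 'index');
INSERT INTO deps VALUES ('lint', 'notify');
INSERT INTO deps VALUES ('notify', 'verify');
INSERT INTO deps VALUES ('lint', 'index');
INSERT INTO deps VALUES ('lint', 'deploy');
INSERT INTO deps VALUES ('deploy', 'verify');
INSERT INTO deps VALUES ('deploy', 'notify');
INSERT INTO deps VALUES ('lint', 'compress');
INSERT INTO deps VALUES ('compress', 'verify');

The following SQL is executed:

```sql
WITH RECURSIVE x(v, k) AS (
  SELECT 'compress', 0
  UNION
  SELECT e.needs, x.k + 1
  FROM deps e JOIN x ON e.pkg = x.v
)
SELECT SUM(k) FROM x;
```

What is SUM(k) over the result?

12

Base: (compress, k=0).
Iteration 1: edges from {compress} -> (deploy, k=1), (verify, k=1).
Iteration 2: edges from {deploy,verify} -> (notify, k=2), (verify, k=2).
Iteration 3: edges from {notify,verify} -> (index, k=3), (verify, k=3).
Iteration 4: no outgoing edges from {index,verify}; recursion stops.
SUM(k) = 0 + 1 + 1 + 2 + 2 + 3 + 3 = 12.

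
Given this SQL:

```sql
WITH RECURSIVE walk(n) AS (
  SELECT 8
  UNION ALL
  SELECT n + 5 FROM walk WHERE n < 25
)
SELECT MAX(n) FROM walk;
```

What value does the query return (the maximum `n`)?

28

Base: n=8.
Iteration 1: 8 < 25 holds -> n = 8 + 5 = 13.
Iteration 2: 13 < 25 holds -> n = 13 + 5 = 18.
Iteration 3: 18 < 25 holds -> n = 18 + 5 = 23.
Iteration 4: 23 < 25 holds -> n = 23 + 5 = 28.
Iteration 5: 28 < 25 fails; recursion stops.
n values: 8, 13, 18, 23, 28; the maximum is 28.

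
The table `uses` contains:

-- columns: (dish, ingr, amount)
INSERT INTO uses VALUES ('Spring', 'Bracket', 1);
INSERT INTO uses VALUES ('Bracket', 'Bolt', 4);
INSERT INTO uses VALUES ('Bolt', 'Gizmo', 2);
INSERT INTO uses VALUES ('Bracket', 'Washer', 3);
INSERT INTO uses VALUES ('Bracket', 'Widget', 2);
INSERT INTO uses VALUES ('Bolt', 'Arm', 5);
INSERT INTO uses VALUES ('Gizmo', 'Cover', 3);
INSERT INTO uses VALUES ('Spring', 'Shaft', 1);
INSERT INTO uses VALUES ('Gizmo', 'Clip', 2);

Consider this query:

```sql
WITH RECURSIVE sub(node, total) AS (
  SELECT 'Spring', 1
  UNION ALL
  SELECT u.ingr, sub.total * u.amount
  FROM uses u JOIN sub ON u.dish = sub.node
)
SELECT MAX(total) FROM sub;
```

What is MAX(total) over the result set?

24

Base: (Spring, total=1).
Iteration 1: components of {Spring} -> Bracket = 1*1 = 1, Shaft = 1*1 = 1.
Iteration 2: components of {Bracket,Shaft} -> Bolt = 1*4 = 4, Washer = 1*3 = 3, Widget = 1*2 = 2.
Iteration 3: components of {Bolt,Washer,Widget} -> Arm = 4*5 = 20, Gizmo = 4*2 = 8.
Iteration 4: components of {Arm,Gizmo} -> Clip = 8*2 = 16, Cover = 8*3 = 24.
Iteration 5: no further components; recursion stops.
total values: 1, 1, 1, 4, 3, 2, 8, 20, 24, 16; the maximum is 24.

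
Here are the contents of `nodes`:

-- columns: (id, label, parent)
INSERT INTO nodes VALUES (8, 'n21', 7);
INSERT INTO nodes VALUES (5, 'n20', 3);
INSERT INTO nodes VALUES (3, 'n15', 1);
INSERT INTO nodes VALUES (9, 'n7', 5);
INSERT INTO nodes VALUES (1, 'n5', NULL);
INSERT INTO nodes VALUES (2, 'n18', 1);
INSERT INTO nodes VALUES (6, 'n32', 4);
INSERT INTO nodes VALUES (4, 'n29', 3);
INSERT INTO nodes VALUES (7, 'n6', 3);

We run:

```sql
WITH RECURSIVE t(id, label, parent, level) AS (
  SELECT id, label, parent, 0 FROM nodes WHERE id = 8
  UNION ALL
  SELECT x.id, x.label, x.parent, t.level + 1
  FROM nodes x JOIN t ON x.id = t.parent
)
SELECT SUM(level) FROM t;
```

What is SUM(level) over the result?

Base: id=8 (n21), parent=7, level 0.
Iteration 1: join on id=7 -> n6 (id 7, parent=3, level 1).
Iteration 2: join on id=3 -> n15 (id 3, parent=1, level 2).
Iteration 3: join on id=1 -> n5 (id 1, parent=NULL, level 3).
Iteration 4: parent is NULL; no match; recursion stops.
SUM(level) = 0 + 1 + 2 + 3 = 6.

6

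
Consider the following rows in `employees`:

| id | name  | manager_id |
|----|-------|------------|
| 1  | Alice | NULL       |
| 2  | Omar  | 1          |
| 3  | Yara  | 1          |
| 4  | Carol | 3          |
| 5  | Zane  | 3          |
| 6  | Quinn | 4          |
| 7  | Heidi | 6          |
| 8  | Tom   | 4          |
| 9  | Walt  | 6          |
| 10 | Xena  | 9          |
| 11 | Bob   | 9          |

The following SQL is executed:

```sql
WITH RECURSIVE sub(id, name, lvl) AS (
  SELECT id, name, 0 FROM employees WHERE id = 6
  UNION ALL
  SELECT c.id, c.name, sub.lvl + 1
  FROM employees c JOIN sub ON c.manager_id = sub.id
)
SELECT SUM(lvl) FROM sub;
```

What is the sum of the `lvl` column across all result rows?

6

Base: id=6 (Quinn) at lvl 0.
Iteration 1: rows with manager_id in {6} -> Heidi (id 7, lvl 1), Walt (id 9, lvl 1).
Iteration 2: rows with manager_id in {7,9} -> Xena (id 10, lvl 2), Bob (id 11, lvl 2).
Iteration 3: no rows with manager_id in {10,11}; recursion stops.
SUM(lvl) = 0 + 1 + 1 + 2 + 2 = 6.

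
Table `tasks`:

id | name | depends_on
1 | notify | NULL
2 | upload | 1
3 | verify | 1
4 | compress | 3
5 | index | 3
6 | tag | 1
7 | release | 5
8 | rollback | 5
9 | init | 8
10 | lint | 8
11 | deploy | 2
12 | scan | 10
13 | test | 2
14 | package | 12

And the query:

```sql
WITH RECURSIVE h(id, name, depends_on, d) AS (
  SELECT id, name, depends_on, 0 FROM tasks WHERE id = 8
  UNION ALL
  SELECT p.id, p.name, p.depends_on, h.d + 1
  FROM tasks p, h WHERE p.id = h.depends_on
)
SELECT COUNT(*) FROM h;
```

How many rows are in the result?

4

Base: id=8 (rollback), depends_on=5, d 0.
Iteration 1: join on id=5 -> index (id 5, depends_on=3, d 1).
Iteration 2: join on id=3 -> verify (id 3, depends_on=1, d 2).
Iteration 3: join on id=1 -> notify (id 1, depends_on=NULL, d 3).
Iteration 4: depends_on is NULL; no match; recursion stops.
Total rows emitted: 4.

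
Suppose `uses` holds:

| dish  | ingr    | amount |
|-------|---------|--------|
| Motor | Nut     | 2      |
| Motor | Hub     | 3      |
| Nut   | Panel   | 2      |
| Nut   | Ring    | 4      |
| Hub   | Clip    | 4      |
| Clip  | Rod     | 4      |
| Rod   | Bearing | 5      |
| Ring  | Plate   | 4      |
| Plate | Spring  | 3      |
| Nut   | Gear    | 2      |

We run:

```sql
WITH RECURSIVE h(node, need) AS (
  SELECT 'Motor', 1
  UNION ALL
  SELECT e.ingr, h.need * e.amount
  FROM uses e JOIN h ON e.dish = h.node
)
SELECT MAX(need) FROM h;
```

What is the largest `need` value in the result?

240

Base: (Motor, need=1).
Iteration 1: components of {Motor} -> Hub = 1*3 = 3, Nut = 1*2 = 2.
Iteration 2: components of {Hub,Nut} -> Clip = 3*4 = 12, Gear = 2*2 = 4, Panel = 2*2 = 4, Ring = 2*4 = 8.
Iteration 3: components of {Clip,Gear,Panel,Ring} -> Plate = 8*4 = 32, Rod = 12*4 = 48.
Iteration 4: components of {Plate,Rod} -> Bearing = 48*5 = 240, Spring = 32*3 = 96.
Iteration 5: no further components; recursion stops.
need values: 1, 2, 3, 4, 8, 4, 12, 32, 48, 96, 240; the maximum is 240.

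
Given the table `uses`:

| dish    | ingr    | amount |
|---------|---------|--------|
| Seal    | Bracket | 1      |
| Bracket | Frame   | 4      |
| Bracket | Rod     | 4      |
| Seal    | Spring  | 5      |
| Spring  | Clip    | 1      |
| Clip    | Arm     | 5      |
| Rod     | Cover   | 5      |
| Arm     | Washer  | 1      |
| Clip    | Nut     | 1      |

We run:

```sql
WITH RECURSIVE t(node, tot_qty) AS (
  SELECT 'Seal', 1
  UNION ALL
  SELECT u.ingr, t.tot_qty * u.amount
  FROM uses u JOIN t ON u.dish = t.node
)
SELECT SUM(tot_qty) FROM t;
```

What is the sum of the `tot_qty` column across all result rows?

95

Base: (Seal, tot_qty=1).
Iteration 1: components of {Seal} -> Bracket = 1*1 = 1, Spring = 1*5 = 5.
Iteration 2: components of {Bracket,Spring} -> Clip = 5*1 = 5, Frame = 1*4 = 4, Rod = 1*4 = 4.
Iteration 3: components of {Clip,Frame,Rod} -> Arm = 5*5 = 25, Cover = 4*5 = 20, Nut = 5*1 = 5.
Iteration 4: components of {Arm,Cover,Nut} -> Washer = 25*1 = 25.
Iteration 5: no further components; recursion stops.
SUM(tot_qty) = 1 + 1 + 5 + 4 + 4 + 5 + 20 + 25 + 5 + 25 = 95.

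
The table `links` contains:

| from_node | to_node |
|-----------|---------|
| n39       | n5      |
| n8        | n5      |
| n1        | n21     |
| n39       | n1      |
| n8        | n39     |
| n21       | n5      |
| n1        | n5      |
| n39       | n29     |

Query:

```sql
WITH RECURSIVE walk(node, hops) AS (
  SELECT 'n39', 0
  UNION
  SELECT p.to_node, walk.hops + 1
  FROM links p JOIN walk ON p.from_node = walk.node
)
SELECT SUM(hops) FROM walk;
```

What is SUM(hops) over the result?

Base: (n39, hops=0).
Iteration 1: edges from {n39} -> (n1, hops=1), (n29, hops=1), (n5, hops=1).
Iteration 2: edges from {n1,n29,n5} -> (n21, hops=2), (n5, hops=2).
Iteration 3: edges from {n21,n5} -> (n5, hops=3).
Iteration 4: no outgoing edges from {n5}; recursion stops.
SUM(hops) = 0 + 1 + 1 + 1 + 2 + 2 + 3 = 10.

10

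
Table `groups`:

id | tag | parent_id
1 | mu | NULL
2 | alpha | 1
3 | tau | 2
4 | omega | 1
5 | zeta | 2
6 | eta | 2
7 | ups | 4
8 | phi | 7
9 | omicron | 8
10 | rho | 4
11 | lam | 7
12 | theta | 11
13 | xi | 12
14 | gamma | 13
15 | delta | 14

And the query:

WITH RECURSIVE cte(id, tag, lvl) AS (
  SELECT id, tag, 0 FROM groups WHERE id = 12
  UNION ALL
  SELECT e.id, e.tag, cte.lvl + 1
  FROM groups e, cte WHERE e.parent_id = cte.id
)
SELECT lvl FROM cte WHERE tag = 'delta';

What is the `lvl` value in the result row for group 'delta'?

Base: id=12 (theta) at lvl 0.
Iteration 1: rows with parent_id in {12} -> xi (id 13, lvl 1).
Iteration 2: rows with parent_id in {13} -> gamma (id 14, lvl 2).
Iteration 3: rows with parent_id in {14} -> delta (id 15, lvl 3).
Iteration 4: no rows with parent_id in {15}; recursion stops.

3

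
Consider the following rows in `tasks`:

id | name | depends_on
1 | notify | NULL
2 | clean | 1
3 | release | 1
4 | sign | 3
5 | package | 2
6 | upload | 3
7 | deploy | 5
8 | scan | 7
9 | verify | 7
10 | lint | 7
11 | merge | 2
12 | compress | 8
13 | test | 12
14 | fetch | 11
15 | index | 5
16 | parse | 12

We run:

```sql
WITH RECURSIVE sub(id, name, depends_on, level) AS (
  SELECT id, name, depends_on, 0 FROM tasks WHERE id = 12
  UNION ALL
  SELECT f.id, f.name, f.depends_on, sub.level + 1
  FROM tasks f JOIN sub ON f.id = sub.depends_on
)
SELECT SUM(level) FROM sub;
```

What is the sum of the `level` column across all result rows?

15

Base: id=12 (compress), depends_on=8, level 0.
Iteration 1: join on id=8 -> scan (id 8, depends_on=7, level 1).
Iteration 2: join on id=7 -> deploy (id 7, depends_on=5, level 2).
Iteration 3: join on id=5 -> package (id 5, depends_on=2, level 3).
Iteration 4: join on id=2 -> clean (id 2, depends_on=1, level 4).
Iteration 5: join on id=1 -> notify (id 1, depends_on=NULL, level 5).
Iteration 6: depends_on is NULL; no match; recursion stops.
SUM(level) = 0 + 1 + 2 + 3 + 4 + 5 = 15.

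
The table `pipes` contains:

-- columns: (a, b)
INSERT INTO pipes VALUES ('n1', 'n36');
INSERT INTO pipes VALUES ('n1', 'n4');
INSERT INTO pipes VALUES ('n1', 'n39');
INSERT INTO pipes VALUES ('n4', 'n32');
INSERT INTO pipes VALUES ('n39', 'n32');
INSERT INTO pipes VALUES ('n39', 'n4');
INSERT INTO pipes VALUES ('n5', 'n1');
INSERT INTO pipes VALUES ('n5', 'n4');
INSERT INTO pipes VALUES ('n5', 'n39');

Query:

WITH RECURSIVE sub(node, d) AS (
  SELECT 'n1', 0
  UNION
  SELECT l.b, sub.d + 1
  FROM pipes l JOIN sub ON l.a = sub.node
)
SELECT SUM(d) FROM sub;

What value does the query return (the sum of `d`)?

Base: (n1, d=0).
Iteration 1: edges from {n1} -> (n36, d=1), (n39, d=1), (n4, d=1).
Iteration 2: edges from {n36,n39,n4} -> (n32, d=2), (n4, d=2). [UNION drops 1 duplicate row(s)]
Iteration 3: edges from {n32,n4} -> (n32, d=3).
Iteration 4: no outgoing edges from {n32}; recursion stops.
SUM(d) = 0 + 1 + 1 + 1 + 2 + 2 + 3 = 10.

10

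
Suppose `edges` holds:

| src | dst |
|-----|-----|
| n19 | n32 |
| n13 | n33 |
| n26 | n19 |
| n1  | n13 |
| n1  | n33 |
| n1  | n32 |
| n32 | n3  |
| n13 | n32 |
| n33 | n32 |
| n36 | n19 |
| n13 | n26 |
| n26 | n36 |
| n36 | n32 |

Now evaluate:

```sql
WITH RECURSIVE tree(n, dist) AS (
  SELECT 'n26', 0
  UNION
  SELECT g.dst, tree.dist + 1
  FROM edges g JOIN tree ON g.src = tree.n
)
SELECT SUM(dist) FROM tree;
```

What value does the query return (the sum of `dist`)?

16

Base: (n26, dist=0).
Iteration 1: edges from {n26} -> (n19, dist=1), (n36, dist=1).
Iteration 2: edges from {n19,n36} -> (n19, dist=2), (n32, dist=2). [UNION drops 1 duplicate row(s)]
Iteration 3: edges from {n19,n32} -> (n3, dist=3), (n32, dist=3).
Iteration 4: edges from {n3,n32} -> (n3, dist=4).
Iteration 5: no outgoing edges from {n3}; recursion stops.
SUM(dist) = 0 + 1 + 1 + 2 + 2 + 3 + 3 + 4 = 16.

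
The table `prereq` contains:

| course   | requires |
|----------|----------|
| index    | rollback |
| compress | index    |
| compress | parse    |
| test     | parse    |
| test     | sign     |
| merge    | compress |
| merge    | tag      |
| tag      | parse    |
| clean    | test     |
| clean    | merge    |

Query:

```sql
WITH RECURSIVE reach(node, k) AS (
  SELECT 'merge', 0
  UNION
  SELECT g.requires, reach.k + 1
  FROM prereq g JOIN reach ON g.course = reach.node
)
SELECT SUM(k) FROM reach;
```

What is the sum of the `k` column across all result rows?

Base: (merge, k=0).
Iteration 1: edges from {merge} -> (compress, k=1), (tag, k=1).
Iteration 2: edges from {compress,tag} -> (index, k=2), (parse, k=2). [UNION drops 1 duplicate row(s)]
Iteration 3: edges from {index,parse} -> (rollback, k=3).
Iteration 4: no outgoing edges from {rollback}; recursion stops.
SUM(k) = 0 + 1 + 1 + 2 + 2 + 3 = 9.

9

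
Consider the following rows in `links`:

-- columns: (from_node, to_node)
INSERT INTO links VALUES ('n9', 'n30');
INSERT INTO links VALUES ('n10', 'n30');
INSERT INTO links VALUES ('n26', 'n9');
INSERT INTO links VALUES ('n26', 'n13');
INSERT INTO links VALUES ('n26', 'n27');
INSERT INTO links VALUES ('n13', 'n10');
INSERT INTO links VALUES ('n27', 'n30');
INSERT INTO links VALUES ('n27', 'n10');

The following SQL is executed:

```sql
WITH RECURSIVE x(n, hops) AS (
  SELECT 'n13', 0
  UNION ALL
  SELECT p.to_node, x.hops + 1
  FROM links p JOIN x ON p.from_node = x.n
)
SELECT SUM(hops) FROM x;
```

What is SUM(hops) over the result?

3

Base: (n13, hops=0).
Iteration 1: edges from {n13} -> (n10, hops=1).
Iteration 2: edges from {n10} -> (n30, hops=2).
Iteration 3: no outgoing edges from {n30}; recursion stops.
SUM(hops) = 0 + 1 + 2 = 3.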